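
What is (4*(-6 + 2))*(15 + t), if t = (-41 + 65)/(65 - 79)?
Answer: -1488/7 ≈ -212.57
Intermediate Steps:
t = -12/7 (t = 24/(-14) = 24*(-1/14) = -12/7 ≈ -1.7143)
(4*(-6 + 2))*(15 + t) = (4*(-6 + 2))*(15 - 12/7) = (4*(-4))*(93/7) = -16*93/7 = -1488/7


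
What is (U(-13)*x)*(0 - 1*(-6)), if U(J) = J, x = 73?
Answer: -5694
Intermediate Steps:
(U(-13)*x)*(0 - 1*(-6)) = (-13*73)*(0 - 1*(-6)) = -949*(0 + 6) = -949*6 = -5694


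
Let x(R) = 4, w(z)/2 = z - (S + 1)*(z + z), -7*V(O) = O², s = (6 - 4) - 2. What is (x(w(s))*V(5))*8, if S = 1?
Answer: -800/7 ≈ -114.29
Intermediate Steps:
s = 0 (s = 2 - 2 = 0)
V(O) = -O²/7
w(z) = -6*z (w(z) = 2*(z - (1 + 1)*(z + z)) = 2*(z - 2*2*z) = 2*(z - 4*z) = 2*(-3*z) = -6*z)
(x(w(s))*V(5))*8 = (4*(-⅐*5²))*8 = (4*(-⅐*25))*8 = (4*(-25/7))*8 = -100/7*8 = -800/7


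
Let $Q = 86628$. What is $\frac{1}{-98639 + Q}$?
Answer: $- \frac{1}{12011} \approx -8.3257 \cdot 10^{-5}$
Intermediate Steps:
$\frac{1}{-98639 + Q} = \frac{1}{-98639 + 86628} = \frac{1}{-12011} = - \frac{1}{12011}$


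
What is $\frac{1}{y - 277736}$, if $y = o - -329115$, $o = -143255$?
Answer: $- \frac{1}{91876} \approx -1.0884 \cdot 10^{-5}$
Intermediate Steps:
$y = 185860$ ($y = -143255 - -329115 = -143255 + 329115 = 185860$)
$\frac{1}{y - 277736} = \frac{1}{185860 - 277736} = \frac{1}{-91876} = - \frac{1}{91876}$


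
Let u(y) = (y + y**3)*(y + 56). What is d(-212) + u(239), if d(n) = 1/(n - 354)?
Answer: 2279500821259/566 ≈ 4.0274e+9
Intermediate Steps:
d(n) = 1/(-354 + n)
u(y) = (56 + y)*(y + y**3) (u(y) = (y + y**3)*(56 + y) = (56 + y)*(y + y**3))
d(-212) + u(239) = 1/(-354 - 212) + 239*(56 + 239 + 239**3 + 56*239**2) = 1/(-566) + 239*(56 + 239 + 13651919 + 56*57121) = -1/566 + 239*(56 + 239 + 13651919 + 3198776) = -1/566 + 239*16850990 = -1/566 + 4027386610 = 2279500821259/566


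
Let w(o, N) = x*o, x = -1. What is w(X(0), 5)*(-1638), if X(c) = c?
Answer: 0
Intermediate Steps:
w(o, N) = -o
w(X(0), 5)*(-1638) = -1*0*(-1638) = 0*(-1638) = 0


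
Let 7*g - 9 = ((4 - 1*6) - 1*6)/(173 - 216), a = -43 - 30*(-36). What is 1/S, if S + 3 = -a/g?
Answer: -395/313322 ≈ -0.0012607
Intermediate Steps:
a = 1037 (a = -43 + 1080 = 1037)
g = 395/301 (g = 9/7 + (((4 - 1*6) - 1*6)/(173 - 216))/7 = 9/7 + (((4 - 6) - 6)/(-43))/7 = 9/7 + (-(-2 - 6)/43)/7 = 9/7 + (-1/43*(-8))/7 = 9/7 + (1/7)*(8/43) = 9/7 + 8/301 = 395/301 ≈ 1.3123)
S = -313322/395 (S = -3 - 1037/395/301 = -3 - 1037*301/395 = -3 - 1*312137/395 = -3 - 312137/395 = -313322/395 ≈ -793.22)
1/S = 1/(-313322/395) = -395/313322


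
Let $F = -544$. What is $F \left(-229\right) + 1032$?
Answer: $125608$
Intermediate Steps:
$F \left(-229\right) + 1032 = \left(-544\right) \left(-229\right) + 1032 = 124576 + 1032 = 125608$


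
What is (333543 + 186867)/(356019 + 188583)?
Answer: 86735/90767 ≈ 0.95558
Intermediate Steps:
(333543 + 186867)/(356019 + 188583) = 520410/544602 = 520410*(1/544602) = 86735/90767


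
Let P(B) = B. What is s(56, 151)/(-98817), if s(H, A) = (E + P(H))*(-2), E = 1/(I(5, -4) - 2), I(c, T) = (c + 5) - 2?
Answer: 337/296451 ≈ 0.0011368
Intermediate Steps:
I(c, T) = 3 + c (I(c, T) = (5 + c) - 2 = 3 + c)
E = ⅙ (E = 1/((3 + 5) - 2) = 1/(8 - 2) = 1/6 = ⅙ ≈ 0.16667)
s(H, A) = -⅓ - 2*H (s(H, A) = (⅙ + H)*(-2) = -⅓ - 2*H)
s(56, 151)/(-98817) = (-⅓ - 2*56)/(-98817) = (-⅓ - 112)*(-1/98817) = -337/3*(-1/98817) = 337/296451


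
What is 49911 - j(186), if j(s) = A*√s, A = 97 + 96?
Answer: 49911 - 193*√186 ≈ 47279.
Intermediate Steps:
A = 193
j(s) = 193*√s
49911 - j(186) = 49911 - 193*√186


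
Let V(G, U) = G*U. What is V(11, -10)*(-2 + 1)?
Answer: 110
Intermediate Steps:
V(11, -10)*(-2 + 1) = (11*(-10))*(-2 + 1) = -110*(-1) = 110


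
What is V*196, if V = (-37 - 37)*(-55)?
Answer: 797720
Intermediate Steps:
V = 4070 (V = -74*(-55) = 4070)
V*196 = 4070*196 = 797720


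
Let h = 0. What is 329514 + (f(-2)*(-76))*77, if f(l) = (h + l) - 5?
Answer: 370478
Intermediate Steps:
f(l) = -5 + l (f(l) = (0 + l) - 5 = l - 5 = -5 + l)
329514 + (f(-2)*(-76))*77 = 329514 + ((-5 - 2)*(-76))*77 = 329514 - 7*(-76)*77 = 329514 + 532*77 = 329514 + 40964 = 370478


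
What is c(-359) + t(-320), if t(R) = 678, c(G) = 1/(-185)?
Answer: 125429/185 ≈ 677.99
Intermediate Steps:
c(G) = -1/185
c(-359) + t(-320) = -1/185 + 678 = 125429/185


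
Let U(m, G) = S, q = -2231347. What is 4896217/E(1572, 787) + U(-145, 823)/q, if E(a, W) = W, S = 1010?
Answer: 10925158319429/1756070089 ≈ 6221.4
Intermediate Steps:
U(m, G) = 1010
4896217/E(1572, 787) + U(-145, 823)/q = 4896217/787 + 1010/(-2231347) = 4896217*(1/787) + 1010*(-1/2231347) = 4896217/787 - 1010/2231347 = 10925158319429/1756070089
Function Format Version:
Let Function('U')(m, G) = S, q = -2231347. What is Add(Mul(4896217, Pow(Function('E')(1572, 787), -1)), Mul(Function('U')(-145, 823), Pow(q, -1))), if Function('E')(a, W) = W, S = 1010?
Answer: Rational(10925158319429, 1756070089) ≈ 6221.4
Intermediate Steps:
Function('U')(m, G) = 1010
Add(Mul(4896217, Pow(Function('E')(1572, 787), -1)), Mul(Function('U')(-145, 823), Pow(q, -1))) = Add(Mul(4896217, Pow(787, -1)), Mul(1010, Pow(-2231347, -1))) = Add(Mul(4896217, Rational(1, 787)), Mul(1010, Rational(-1, 2231347))) = Add(Rational(4896217, 787), Rational(-1010, 2231347)) = Rational(10925158319429, 1756070089)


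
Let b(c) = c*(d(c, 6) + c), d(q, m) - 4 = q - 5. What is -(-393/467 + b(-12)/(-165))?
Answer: 13663/5137 ≈ 2.6597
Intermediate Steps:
d(q, m) = -1 + q (d(q, m) = 4 + (q - 5) = 4 + (-5 + q) = -1 + q)
b(c) = c*(-1 + 2*c) (b(c) = c*((-1 + c) + c) = c*(-1 + 2*c))
-(-393/467 + b(-12)/(-165)) = -(-393/467 - 12*(-1 + 2*(-12))/(-165)) = -(-393*1/467 - 12*(-1 - 24)*(-1/165)) = -(-393/467 - 12*(-25)*(-1/165)) = -(-393/467 + 300*(-1/165)) = -(-393/467 - 20/11) = -1*(-13663/5137) = 13663/5137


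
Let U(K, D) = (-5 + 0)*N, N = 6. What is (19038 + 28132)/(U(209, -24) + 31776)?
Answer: 23585/15873 ≈ 1.4859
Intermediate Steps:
U(K, D) = -30 (U(K, D) = (-5 + 0)*6 = -5*6 = -30)
(19038 + 28132)/(U(209, -24) + 31776) = (19038 + 28132)/(-30 + 31776) = 47170/31746 = 47170*(1/31746) = 23585/15873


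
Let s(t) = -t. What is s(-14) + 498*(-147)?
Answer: -73192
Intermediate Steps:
s(-14) + 498*(-147) = -1*(-14) + 498*(-147) = 14 - 73206 = -73192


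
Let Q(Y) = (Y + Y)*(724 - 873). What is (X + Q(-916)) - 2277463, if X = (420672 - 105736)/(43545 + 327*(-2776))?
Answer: -1732298925401/864207 ≈ -2.0045e+6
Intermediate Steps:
Q(Y) = -298*Y (Q(Y) = (2*Y)*(-149) = -298*Y)
X = -314936/864207 (X = 314936/(43545 - 907752) = 314936/(-864207) = 314936*(-1/864207) = -314936/864207 ≈ -0.36442)
(X + Q(-916)) - 2277463 = (-314936/864207 - 298*(-916)) - 2277463 = (-314936/864207 + 272968) - 2277463 = 235900541440/864207 - 2277463 = -1732298925401/864207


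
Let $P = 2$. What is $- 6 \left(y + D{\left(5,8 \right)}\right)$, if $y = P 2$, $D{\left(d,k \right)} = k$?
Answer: $-72$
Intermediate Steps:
$y = 4$ ($y = 2 \cdot 2 = 4$)
$- 6 \left(y + D{\left(5,8 \right)}\right) = - 6 \left(4 + 8\right) = \left(-6\right) 12 = -72$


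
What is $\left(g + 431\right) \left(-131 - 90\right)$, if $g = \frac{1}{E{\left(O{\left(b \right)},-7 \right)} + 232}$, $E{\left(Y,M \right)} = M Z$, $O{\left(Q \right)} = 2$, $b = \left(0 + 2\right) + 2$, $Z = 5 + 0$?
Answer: $- \frac{18764668}{197} \approx -95252.0$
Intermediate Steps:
$Z = 5$
$b = 4$ ($b = 2 + 2 = 4$)
$E{\left(Y,M \right)} = 5 M$ ($E{\left(Y,M \right)} = M 5 = 5 M$)
$g = \frac{1}{197}$ ($g = \frac{1}{5 \left(-7\right) + 232} = \frac{1}{-35 + 232} = \frac{1}{197} \approx 0.0050761$)
$\left(g + 431\right) \left(-131 - 90\right) = \left(\frac{1}{197} + 431\right) \left(-131 - 90\right) = \frac{84908 \left(-131 - 90\right)}{197} = \frac{84908}{197} \left(-221\right) = - \frac{18764668}{197}$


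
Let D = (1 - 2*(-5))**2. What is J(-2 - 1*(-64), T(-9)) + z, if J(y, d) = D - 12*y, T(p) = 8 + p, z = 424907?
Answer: 424284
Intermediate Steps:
D = 121 (D = (1 + 10)**2 = 11**2 = 121)
J(y, d) = 121 - 12*y
J(-2 - 1*(-64), T(-9)) + z = (121 - 12*(-2 - 1*(-64))) + 424907 = (121 - 12*(-2 + 64)) + 424907 = (121 - 12*62) + 424907 = (121 - 744) + 424907 = -623 + 424907 = 424284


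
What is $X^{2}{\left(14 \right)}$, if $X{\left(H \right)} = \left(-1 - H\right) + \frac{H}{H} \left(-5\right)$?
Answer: $400$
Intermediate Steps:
$X{\left(H \right)} = -6 - H$ ($X{\left(H \right)} = \left(-1 - H\right) + 1 \left(-5\right) = \left(-1 - H\right) - 5 = -6 - H$)
$X^{2}{\left(14 \right)} = \left(-6 - 14\right)^{2} = \left(-20\right)^{2} = 400$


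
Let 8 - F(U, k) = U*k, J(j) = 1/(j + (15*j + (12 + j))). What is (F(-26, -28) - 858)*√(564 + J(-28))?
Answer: -789*√7589155/58 ≈ -37475.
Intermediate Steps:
J(j) = 1/(12 + 17*j) (J(j) = 1/(j + (12 + 16*j)) = 1/(12 + 17*j))
F(U, k) = 8 - U*k
(F(-26, -28) - 858)*√(564 + J(-28)) = ((8 - 1*(-26)*(-28)) - 858)*√(564 + 1/(12 + 17*(-28))) = ((8 - 728) - 858)*√(564 + 1/(12 - 476)) = (-720 - 858)*√(564 + 1/(-464)) = -1578*√(564 - 1/464) = -789*√7589155/58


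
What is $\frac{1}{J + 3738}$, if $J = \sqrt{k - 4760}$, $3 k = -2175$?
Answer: $\frac{3738}{13978129} - \frac{i \sqrt{5485}}{13978129} \approx 0.00026742 - 5.2983 \cdot 10^{-6} i$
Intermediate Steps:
$k = -725$ ($k = \frac{1}{3} \left(-2175\right) = -725$)
$J = i \sqrt{5485}$ ($J = \sqrt{-725 - 4760} = \sqrt{-5485} = i \sqrt{5485} \approx 74.061 i$)
$\frac{1}{J + 3738} = \frac{1}{i \sqrt{5485} + 3738} = \frac{1}{3738 + i \sqrt{5485}}$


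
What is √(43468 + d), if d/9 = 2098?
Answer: 5*√2494 ≈ 249.70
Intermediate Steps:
d = 18882 (d = 9*2098 = 18882)
√(43468 + d) = √(43468 + 18882) = √62350 = 5*√2494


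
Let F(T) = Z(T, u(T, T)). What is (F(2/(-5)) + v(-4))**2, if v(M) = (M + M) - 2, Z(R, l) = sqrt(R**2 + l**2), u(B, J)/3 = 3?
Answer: (50 - sqrt(2029))**2/25 ≈ 0.98231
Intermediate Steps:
u(B, J) = 9 (u(B, J) = 3*3 = 9)
F(T) = sqrt(81 + T**2) (F(T) = sqrt(T**2 + 9**2) = sqrt(T**2 + 81) = sqrt(81 + T**2))
v(M) = -2 + 2*M (v(M) = 2*M - 2 = -2 + 2*M)
(F(2/(-5)) + v(-4))**2 = (sqrt(81 + (2/(-5))**2) + (-2 + 2*(-4)))**2 = (sqrt(81 + (2*(-1/5))**2) + (-2 - 8))**2 = (sqrt(81 + (-2/5)**2) - 10)**2 = (sqrt(81 + 4/25) - 10)**2 = (sqrt(2029/25) - 10)**2 = (sqrt(2029)/5 - 10)**2 = (-10 + sqrt(2029)/5)**2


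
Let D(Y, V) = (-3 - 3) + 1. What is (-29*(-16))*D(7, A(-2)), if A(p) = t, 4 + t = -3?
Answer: -2320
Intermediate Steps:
t = -7 (t = -4 - 3 = -7)
A(p) = -7
D(Y, V) = -5 (D(Y, V) = -6 + 1 = -5)
(-29*(-16))*D(7, A(-2)) = -29*(-16)*(-5) = 464*(-5) = -2320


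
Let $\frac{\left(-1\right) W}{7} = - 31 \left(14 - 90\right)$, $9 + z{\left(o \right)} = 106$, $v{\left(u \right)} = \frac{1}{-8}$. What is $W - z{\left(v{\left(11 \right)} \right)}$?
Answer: $-16589$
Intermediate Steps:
$v{\left(u \right)} = - \frac{1}{8}$
$z{\left(o \right)} = 97$ ($z{\left(o \right)} = -9 + 106 = 97$)
$W = -16492$ ($W = - 7 \left(- 31 \left(14 - 90\right)\right) = - 7 \left(\left(-31\right) \left(-76\right)\right) = \left(-7\right) 2356 = -16492$)
$W - z{\left(v{\left(11 \right)} \right)} = -16492 - 97 = -16589$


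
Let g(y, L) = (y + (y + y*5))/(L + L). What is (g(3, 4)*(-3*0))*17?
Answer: 0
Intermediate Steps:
g(y, L) = 7*y/(2*L) (g(y, L) = (y + (y + 5*y))/((2*L)) = (y + 6*y)*(1/(2*L)) = (7*y)*(1/(2*L)) = 7*y/(2*L))
(g(3, 4)*(-3*0))*17 = (((7/2)*3/4)*(-3*0))*17 = (((7/2)*3*(¼))*0)*17 = ((21/8)*0)*17 = 0*17 = 0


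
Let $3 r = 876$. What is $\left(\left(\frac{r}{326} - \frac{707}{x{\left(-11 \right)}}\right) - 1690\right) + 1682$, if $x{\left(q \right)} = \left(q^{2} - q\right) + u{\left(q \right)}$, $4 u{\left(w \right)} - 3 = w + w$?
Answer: $- \frac{1050386}{82967} \approx -12.66$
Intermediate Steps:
$r = 292$ ($r = \frac{1}{3} \cdot 876 = 292$)
$u{\left(w \right)} = \frac{3}{4} + \frac{w}{2}$ ($u{\left(w \right)} = \frac{3}{4} + \frac{w + w}{4} = \frac{3}{4} + \frac{2 w}{4} = \frac{3}{4} + \frac{w}{2}$)
$x{\left(q \right)} = \frac{3}{4} + q^{2} - \frac{q}{2}$ ($x{\left(q \right)} = \left(q^{2} - q\right) + \left(\frac{3}{4} + \frac{q}{2}\right) = \frac{3}{4} + q^{2} - \frac{q}{2}$)
$\left(\left(\frac{r}{326} - \frac{707}{x{\left(-11 \right)}}\right) - 1690\right) + 1682 = \left(\left(\frac{292}{326} - \frac{707}{\frac{3}{4} + \left(-11\right)^{2} - - \frac{11}{2}}\right) - 1690\right) + 1682 = \left(\left(292 \cdot \frac{1}{326} - \frac{707}{\frac{3}{4} + 121 + \frac{11}{2}}\right) - 1690\right) + 1682 = \left(\left(\frac{146}{163} - \frac{707}{\frac{509}{4}}\right) - 1690\right) + 1682 = \left(\left(\frac{146}{163} - \frac{2828}{509}\right) - 1690\right) + 1682 = \left(- \frac{386650}{82967} - 1690\right) + 1682 = - \frac{140600880}{82967} + 1682 = - \frac{1050386}{82967}$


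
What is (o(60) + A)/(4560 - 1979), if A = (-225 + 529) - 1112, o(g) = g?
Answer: -748/2581 ≈ -0.28981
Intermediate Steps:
A = -808 (A = 304 - 1112 = -808)
(o(60) + A)/(4560 - 1979) = (60 - 808)/(4560 - 1979) = -748/2581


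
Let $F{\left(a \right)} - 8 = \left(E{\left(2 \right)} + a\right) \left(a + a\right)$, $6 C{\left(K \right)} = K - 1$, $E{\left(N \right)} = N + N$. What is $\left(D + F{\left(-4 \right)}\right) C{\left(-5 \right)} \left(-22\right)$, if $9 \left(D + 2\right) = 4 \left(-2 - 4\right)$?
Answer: $\frac{220}{3} \approx 73.333$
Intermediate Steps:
$E{\left(N \right)} = 2 N$
$D = - \frac{14}{3}$ ($D = -2 + \frac{4 \left(-2 - 4\right)}{9} = -2 + \frac{4 \left(-6\right)}{9} = -2 + \frac{1}{9} \left(-24\right) = -2 - \frac{8}{3} = - \frac{14}{3} \approx -4.6667$)
$C{\left(K \right)} = - \frac{1}{6} + \frac{K}{6}$ ($C{\left(K \right)} = \frac{K - 1}{6} = \frac{-1 + K}{6} = - \frac{1}{6} + \frac{K}{6}$)
$F{\left(a \right)} = 8 + 2 a \left(4 + a\right)$ ($F{\left(a \right)} = 8 + \left(2 \cdot 2 + a\right) \left(a + a\right) = 8 + \left(4 + a\right) 2 a = 8 + 2 a \left(4 + a\right)$)
$\left(D + F{\left(-4 \right)}\right) C{\left(-5 \right)} \left(-22\right) = \left(- \frac{14}{3} + \left(8 + 2 \left(-4\right)^{2} + 8 \left(-4\right)\right)\right) \left(- \frac{1}{6} + \frac{1}{6} \left(-5\right)\right) \left(-22\right) = \left(- \frac{14}{3} + \left(8 + 2 \cdot 16 - 32\right)\right) \left(- \frac{1}{6} - \frac{5}{6}\right) \left(-22\right) = \left(- \frac{14}{3} + \left(8 + 32 - 32\right)\right) \left(-1\right) \left(-22\right) = \left(- \frac{14}{3} + 8\right) \left(-1\right) \left(-22\right) = \frac{10}{3} \left(-1\right) \left(-22\right) = \left(- \frac{10}{3}\right) \left(-22\right) = \frac{220}{3}$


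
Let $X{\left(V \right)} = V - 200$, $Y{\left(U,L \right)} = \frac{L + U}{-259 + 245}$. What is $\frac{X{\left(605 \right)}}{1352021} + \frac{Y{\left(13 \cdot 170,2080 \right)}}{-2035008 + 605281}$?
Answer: $\frac{534873930}{1040857422913} \approx 0.00051388$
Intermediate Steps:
$Y{\left(U,L \right)} = - \frac{L}{14} - \frac{U}{14}$ ($Y{\left(U,L \right)} = \frac{L + U}{-14} = \left(L + U\right) \left(- \frac{1}{14}\right) = - \frac{L}{14} - \frac{U}{14}$)
$X{\left(V \right)} = -200 + V$
$\frac{X{\left(605 \right)}}{1352021} + \frac{Y{\left(13 \cdot 170,2080 \right)}}{-2035008 + 605281} = \frac{-200 + 605}{1352021} + \frac{\left(- \frac{1}{14}\right) 2080 - \frac{13 \cdot 170}{14}}{-2035008 + 605281} = 405 \cdot \frac{1}{1352021} + \frac{- \frac{1040}{7} - \frac{1105}{7}}{-1429727} = \frac{405}{1352021} + \left(- \frac{1040}{7} - \frac{1105}{7}\right) \left(- \frac{1}{1429727}\right) = \frac{405}{1352021} - - \frac{165}{769853} = \frac{405}{1352021} + \frac{165}{769853} = \frac{534873930}{1040857422913}$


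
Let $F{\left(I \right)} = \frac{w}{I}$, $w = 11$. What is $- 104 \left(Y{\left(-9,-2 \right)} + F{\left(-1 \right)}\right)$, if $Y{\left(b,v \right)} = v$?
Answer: $1352$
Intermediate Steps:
$F{\left(I \right)} = \frac{11}{I}$
$- 104 \left(Y{\left(-9,-2 \right)} + F{\left(-1 \right)}\right) = - 104 \left(-2 + \frac{11}{-1}\right) = - 104 \left(-2 + 11 \left(-1\right)\right) = - 104 \left(-2 - 11\right) = \left(-104\right) \left(-13\right) = 1352$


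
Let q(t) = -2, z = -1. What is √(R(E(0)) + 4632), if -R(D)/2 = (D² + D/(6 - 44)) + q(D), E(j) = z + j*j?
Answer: √1672855/19 ≈ 68.073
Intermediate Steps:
E(j) = -1 + j² (E(j) = -1 + j*j = -1 + j²)
R(D) = 4 - 2*D² + D/19 (R(D) = -2*((D² + D/(6 - 44)) - 2) = -2*((D² + D/(-38)) - 2) = -2*((D² - D/38) - 2) = -2*(-2 + D² - D/38) = 4 - 2*D² + D/19)
√(R(E(0)) + 4632) = √((4 - 2*(-1 + 0²)² + (-1 + 0²)/19) + 4632) = √((4 - 2*(-1 + 0)² + (-1 + 0)/19) + 4632) = √((4 - 2*(-1)² + (1/19)*(-1)) + 4632) = √((4 - 2*1 - 1/19) + 4632) = √((4 - 2 - 1/19) + 4632) = √(37/19 + 4632) = √(88045/19) = √1672855/19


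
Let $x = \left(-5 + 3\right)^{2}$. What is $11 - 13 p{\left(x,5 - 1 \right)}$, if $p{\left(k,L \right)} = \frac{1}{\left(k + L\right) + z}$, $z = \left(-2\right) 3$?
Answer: $\frac{9}{2} \approx 4.5$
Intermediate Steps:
$z = -6$
$x = 4$ ($x = \left(-2\right)^{2} = 4$)
$p{\left(k,L \right)} = \frac{1}{-6 + L + k}$ ($p{\left(k,L \right)} = \frac{1}{\left(k + L\right) - 6} = \frac{1}{\left(L + k\right) - 6} = \frac{1}{-6 + L + k}$)
$11 - 13 p{\left(x,5 - 1 \right)} = 11 - \frac{13}{-6 + \left(5 - 1\right) + 4} = 11 - \frac{13}{-6 + 4 + 4} = 11 - \frac{13}{2} = \frac{9}{2}$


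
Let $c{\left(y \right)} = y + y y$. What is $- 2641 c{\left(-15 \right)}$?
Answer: $-554610$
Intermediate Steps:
$c{\left(y \right)} = y + y^{2}$
$- 2641 c{\left(-15 \right)} = - 2641 \left(- 15 \left(1 - 15\right)\right) = - 2641 \left(\left(-15\right) \left(-14\right)\right) = \left(-2641\right) 210 = -554610$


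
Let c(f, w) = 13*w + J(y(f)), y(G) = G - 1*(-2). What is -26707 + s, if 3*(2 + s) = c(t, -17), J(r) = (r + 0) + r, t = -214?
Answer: -26924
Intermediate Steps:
y(G) = 2 + G (y(G) = G + 2 = 2 + G)
J(r) = 2*r (J(r) = r + r = 2*r)
c(f, w) = 4 + 2*f + 13*w (c(f, w) = 13*w + 2*(2 + f) = 13*w + (4 + 2*f) = 4 + 2*f + 13*w)
s = -217 (s = -2 + (4 + 2*(-214) + 13*(-17))/3 = -2 + (4 - 428 - 221)/3 = -2 + (⅓)*(-645) = -2 - 215 = -217)
-26707 + s = -26707 - 217 = -26924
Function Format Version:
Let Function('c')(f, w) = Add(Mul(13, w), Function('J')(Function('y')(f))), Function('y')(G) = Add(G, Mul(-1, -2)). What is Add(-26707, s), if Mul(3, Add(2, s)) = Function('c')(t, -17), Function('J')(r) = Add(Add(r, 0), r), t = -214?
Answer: -26924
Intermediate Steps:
Function('y')(G) = Add(2, G) (Function('y')(G) = Add(G, 2) = Add(2, G))
Function('J')(r) = Mul(2, r) (Function('J')(r) = Add(r, r) = Mul(2, r))
Function('c')(f, w) = Add(4, Mul(2, f), Mul(13, w)) (Function('c')(f, w) = Add(Mul(13, w), Mul(2, Add(2, f))) = Add(Mul(13, w), Add(4, Mul(2, f))) = Add(4, Mul(2, f), Mul(13, w)))
s = -217 (s = Add(-2, Mul(Rational(1, 3), Add(4, Mul(2, -214), Mul(13, -17)))) = Add(-2, Mul(Rational(1, 3), Add(4, -428, -221))) = Add(-2, Mul(Rational(1, 3), -645)) = Add(-2, -215) = -217)
Add(-26707, s) = Add(-26707, -217) = -26924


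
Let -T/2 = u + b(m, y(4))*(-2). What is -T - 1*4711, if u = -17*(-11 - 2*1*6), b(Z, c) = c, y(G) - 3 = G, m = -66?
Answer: -3957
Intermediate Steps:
y(G) = 3 + G
u = 391 (u = -17*(-11 - 2*6) = -17*(-11 - 12) = -17*(-23) = 391)
T = -754 (T = -2*(391 + (3 + 4)*(-2)) = -2*(391 + 7*(-2)) = -2*(391 - 14) = -2*377 = -754)
-T - 1*4711 = -1*(-754) - 1*4711 = 754 - 4711 = -3957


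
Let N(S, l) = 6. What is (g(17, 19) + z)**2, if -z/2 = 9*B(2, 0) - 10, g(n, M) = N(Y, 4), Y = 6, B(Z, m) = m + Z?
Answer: 100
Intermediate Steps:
B(Z, m) = Z + m
g(n, M) = 6
z = -16 (z = -2*(9*(2 + 0) - 10) = -2*(9*2 - 10) = -2*(18 - 10) = -2*8 = -16)
(g(17, 19) + z)**2 = (6 - 16)**2 = (-10)**2 = 100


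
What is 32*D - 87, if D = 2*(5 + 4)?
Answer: 489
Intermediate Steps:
D = 18 (D = 2*9 = 18)
32*D - 87 = 32*18 - 87 = 576 - 87 = 489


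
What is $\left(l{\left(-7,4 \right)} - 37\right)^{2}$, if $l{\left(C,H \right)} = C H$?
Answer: $4225$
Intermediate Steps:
$\left(l{\left(-7,4 \right)} - 37\right)^{2} = \left(\left(-7\right) 4 - 37\right)^{2} = \left(-28 - 37\right)^{2} = \left(-65\right)^{2} = 4225$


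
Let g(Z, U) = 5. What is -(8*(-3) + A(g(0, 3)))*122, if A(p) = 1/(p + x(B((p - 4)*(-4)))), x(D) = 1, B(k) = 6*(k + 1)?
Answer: 8723/3 ≈ 2907.7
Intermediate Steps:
B(k) = 6 + 6*k (B(k) = 6*(1 + k) = 6 + 6*k)
A(p) = 1/(1 + p) (A(p) = 1/(p + 1) = 1/(1 + p))
-(8*(-3) + A(g(0, 3)))*122 = -(8*(-3) + 1/(1 + 5))*122 = -(-24 + 1/6)*122 = -(-24 + ⅙)*122 = -(-143)*122/6 = -1*(-8723/3) = 8723/3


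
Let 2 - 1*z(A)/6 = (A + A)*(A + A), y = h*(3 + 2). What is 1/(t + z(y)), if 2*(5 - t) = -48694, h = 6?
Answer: 1/2764 ≈ 0.00036179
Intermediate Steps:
t = 24352 (t = 5 - ½*(-48694) = 5 + 24347 = 24352)
y = 30 (y = 6*(3 + 2) = 6*5 = 30)
z(A) = 12 - 24*A² (z(A) = 12 - 6*(A + A)*(A + A) = 12 - 6*2*A*2*A = 12 - 24*A²)
1/(t + z(y)) = 1/(24352 + (12 - 24*30²)) = 1/(24352 + (12 - 24*900)) = 1/(24352 + (12 - 21600)) = 1/(24352 - 21588) = 1/2764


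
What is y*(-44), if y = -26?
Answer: 1144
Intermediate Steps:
y*(-44) = -26*(-44) = 1144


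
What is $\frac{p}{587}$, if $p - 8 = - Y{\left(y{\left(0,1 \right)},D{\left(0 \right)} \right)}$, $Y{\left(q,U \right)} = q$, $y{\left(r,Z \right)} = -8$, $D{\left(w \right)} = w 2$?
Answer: $\frac{16}{587} \approx 0.027257$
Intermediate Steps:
$D{\left(w \right)} = 2 w$
$p = 16$ ($p = 8 - -8 = 8 + 8 = 16$)
$\frac{p}{587} = \frac{16}{587}$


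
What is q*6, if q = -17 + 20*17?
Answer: 1938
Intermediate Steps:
q = 323 (q = -17 + 340 = 323)
q*6 = 323*6 = 1938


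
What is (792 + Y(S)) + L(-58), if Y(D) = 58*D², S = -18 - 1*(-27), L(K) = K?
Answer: 5432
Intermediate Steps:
S = 9 (S = -18 + 27 = 9)
(792 + Y(S)) + L(-58) = (792 + 58*9²) - 58 = (792 + 58*81) - 58 = (792 + 4698) - 58 = 5490 - 58 = 5432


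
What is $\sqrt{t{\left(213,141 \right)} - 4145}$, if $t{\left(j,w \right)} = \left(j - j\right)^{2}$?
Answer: $i \sqrt{4145} \approx 64.382 i$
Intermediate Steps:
$t{\left(j,w \right)} = 0$ ($t{\left(j,w \right)} = 0^{2} = 0$)
$\sqrt{t{\left(213,141 \right)} - 4145} = \sqrt{0 - 4145} = \sqrt{-4145} = i \sqrt{4145}$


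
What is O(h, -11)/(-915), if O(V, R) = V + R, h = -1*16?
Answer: 9/305 ≈ 0.029508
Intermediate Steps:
h = -16
O(V, R) = R + V
O(h, -11)/(-915) = (-11 - 16)/(-915) = -27*(-1/915) = 9/305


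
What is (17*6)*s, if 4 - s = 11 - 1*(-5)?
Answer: -1224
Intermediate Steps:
s = -12 (s = 4 - (11 - 1*(-5)) = 4 - (11 + 5) = 4 - 1*16 = 4 - 16 = -12)
(17*6)*s = (17*6)*(-12) = 102*(-12) = -1224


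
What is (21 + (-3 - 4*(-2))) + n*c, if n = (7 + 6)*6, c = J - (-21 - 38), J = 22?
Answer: 6344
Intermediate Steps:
c = 81 (c = 22 - (-21 - 38) = 22 - 1*(-59) = 22 + 59 = 81)
n = 78 (n = 13*6 = 78)
(21 + (-3 - 4*(-2))) + n*c = (21 + (-3 - 4*(-2))) + 78*81 = (21 + (-3 + 8)) + 6318 = (21 + 5) + 6318 = 26 + 6318 = 6344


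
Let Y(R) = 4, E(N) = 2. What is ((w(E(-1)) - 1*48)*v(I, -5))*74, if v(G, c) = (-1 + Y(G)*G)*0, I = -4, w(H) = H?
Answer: 0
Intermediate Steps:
v(G, c) = 0 (v(G, c) = (-1 + 4*G)*0 = 0)
((w(E(-1)) - 1*48)*v(I, -5))*74 = ((2 - 1*48)*0)*74 = ((2 - 48)*0)*74 = -46*0*74 = 0*74 = 0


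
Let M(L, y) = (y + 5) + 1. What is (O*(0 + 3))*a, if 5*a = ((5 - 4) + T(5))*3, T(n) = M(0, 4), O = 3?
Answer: 297/5 ≈ 59.400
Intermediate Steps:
M(L, y) = 6 + y (M(L, y) = (5 + y) + 1 = 6 + y)
T(n) = 10 (T(n) = 6 + 4 = 10)
a = 33/5 (a = (((5 - 4) + 10)*3)/5 = ((1 + 10)*3)/5 = (11*3)/5 = (1/5)*33 = 33/5 ≈ 6.6000)
(O*(0 + 3))*a = (3*(0 + 3))*(33/5) = (3*3)*(33/5) = 9*(33/5) = 297/5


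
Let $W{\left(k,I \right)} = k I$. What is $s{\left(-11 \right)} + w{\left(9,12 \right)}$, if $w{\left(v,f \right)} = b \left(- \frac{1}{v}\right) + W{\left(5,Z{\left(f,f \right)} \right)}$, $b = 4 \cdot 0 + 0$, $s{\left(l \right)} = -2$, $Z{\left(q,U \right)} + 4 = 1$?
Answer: $-17$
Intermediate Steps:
$Z{\left(q,U \right)} = -3$ ($Z{\left(q,U \right)} = -4 + 1 = -3$)
$b = 0$ ($b = 0 + 0 = 0$)
$W{\left(k,I \right)} = I k$
$w{\left(v,f \right)} = -15$ ($w{\left(v,f \right)} = 0 \left(- \frac{1}{v}\right) - 15 = 0 - 15 = -15$)
$s{\left(-11 \right)} + w{\left(9,12 \right)} = -2 - 15 = -17$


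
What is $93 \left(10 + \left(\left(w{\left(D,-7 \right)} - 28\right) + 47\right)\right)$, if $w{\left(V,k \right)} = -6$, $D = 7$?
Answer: $2139$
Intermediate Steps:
$93 \left(10 + \left(\left(w{\left(D,-7 \right)} - 28\right) + 47\right)\right) = 93 \left(10 + \left(\left(-6 - 28\right) + 47\right)\right) = 93 \left(10 + \left(-34 + 47\right)\right) = 93 \left(10 + 13\right) = 93 \cdot 23 = 2139$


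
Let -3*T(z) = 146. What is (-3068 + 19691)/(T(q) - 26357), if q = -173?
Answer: -49869/79217 ≈ -0.62952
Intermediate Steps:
T(z) = -146/3 (T(z) = -⅓*146 = -146/3)
(-3068 + 19691)/(T(q) - 26357) = (-3068 + 19691)/(-146/3 - 26357) = 16623/(-79217/3) = 16623*(-3/79217) = -49869/79217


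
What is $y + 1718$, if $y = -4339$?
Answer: $-2621$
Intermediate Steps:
$y + 1718 = -4339 + 1718 = -2621$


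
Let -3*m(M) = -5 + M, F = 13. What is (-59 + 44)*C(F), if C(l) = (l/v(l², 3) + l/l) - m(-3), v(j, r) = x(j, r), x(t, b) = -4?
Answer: 295/4 ≈ 73.750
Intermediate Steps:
v(j, r) = -4
m(M) = 5/3 - M/3 (m(M) = -(-5 + M)/3 = 5/3 - M/3)
C(l) = -5/3 - l/4 (C(l) = (l/(-4) + l/l) - (5/3 - ⅓*(-3)) = (l*(-¼) + 1) - (5/3 + 1) = (-l/4 + 1) - 1*8/3 = (1 - l/4) - 8/3 = -5/3 - l/4)
(-59 + 44)*C(F) = (-59 + 44)*(-5/3 - ¼*13) = -15*(-5/3 - 13/4) = -15*(-59/12) = 295/4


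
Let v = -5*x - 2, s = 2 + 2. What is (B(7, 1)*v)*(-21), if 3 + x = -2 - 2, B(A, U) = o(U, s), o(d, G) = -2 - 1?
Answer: 2079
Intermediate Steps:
s = 4
o(d, G) = -3
B(A, U) = -3
x = -7 (x = -3 + (-2 - 2) = -3 - 4 = -7)
v = 33 (v = -5*(-7) - 2 = 35 - 2 = 33)
(B(7, 1)*v)*(-21) = -3*33*(-21) = -99*(-21) = 2079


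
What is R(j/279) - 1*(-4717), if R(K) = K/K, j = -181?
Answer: 4718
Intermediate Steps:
R(K) = 1
R(j/279) - 1*(-4717) = 1 - 1*(-4717) = 1 + 4717 = 4718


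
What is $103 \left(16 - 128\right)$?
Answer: $-11536$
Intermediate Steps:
$103 \left(16 - 128\right) = 103 \left(-112\right) = -11536$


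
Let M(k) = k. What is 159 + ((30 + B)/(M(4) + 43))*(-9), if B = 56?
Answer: 6699/47 ≈ 142.53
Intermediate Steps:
159 + ((30 + B)/(M(4) + 43))*(-9) = 159 + ((30 + 56)/(4 + 43))*(-9) = 159 + (86/47)*(-9) = 159 - 774/47 = 6699/47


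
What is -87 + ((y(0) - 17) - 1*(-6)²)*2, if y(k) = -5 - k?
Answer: -203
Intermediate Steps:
-87 + ((y(0) - 17) - 1*(-6)²)*2 = -87 + (((-5 - 1*0) - 17) - 1*(-6)²)*2 = -87 + (((-5 + 0) - 17) - 1*36)*2 = -87 + ((-5 - 17) - 36)*2 = -87 + (-22 - 36)*2 = -87 - 58*2 = -87 - 116 = -203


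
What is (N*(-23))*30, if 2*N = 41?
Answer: -14145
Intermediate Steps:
N = 41/2 (N = (1/2)*41 = 41/2 ≈ 20.500)
(N*(-23))*30 = ((41/2)*(-23))*30 = -943/2*30 = -14145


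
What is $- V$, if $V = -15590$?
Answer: $15590$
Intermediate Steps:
$- V = \left(-1\right) \left(-15590\right) = 15590$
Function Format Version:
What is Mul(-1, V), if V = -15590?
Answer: 15590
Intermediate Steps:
Mul(-1, V) = Mul(-1, -15590) = 15590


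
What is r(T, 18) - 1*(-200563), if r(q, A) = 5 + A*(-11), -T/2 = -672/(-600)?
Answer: 200370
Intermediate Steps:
T = -56/25 (T = -(-1344)/(-600) = -(-1344)*(-1)/600 = -2*28/25 = -56/25 ≈ -2.2400)
r(q, A) = 5 - 11*A
r(T, 18) - 1*(-200563) = (5 - 11*18) - 1*(-200563) = (5 - 198) + 200563 = -193 + 200563 = 200370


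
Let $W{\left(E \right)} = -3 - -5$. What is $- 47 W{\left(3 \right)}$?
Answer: $-94$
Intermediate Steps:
$W{\left(E \right)} = 2$ ($W{\left(E \right)} = -3 + 5 = 2$)
$- 47 W{\left(3 \right)} = \left(-47\right) 2 = -94$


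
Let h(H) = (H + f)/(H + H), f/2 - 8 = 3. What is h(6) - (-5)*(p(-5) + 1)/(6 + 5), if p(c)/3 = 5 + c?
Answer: 92/33 ≈ 2.7879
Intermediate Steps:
p(c) = 15 + 3*c (p(c) = 3*(5 + c) = 15 + 3*c)
f = 22 (f = 16 + 2*3 = 16 + 6 = 22)
h(H) = (22 + H)/(2*H) (h(H) = (H + 22)/(H + H) = (22 + H)/((2*H)) = (22 + H)*(1/(2*H)) = (22 + H)/(2*H))
h(6) - (-5)*(p(-5) + 1)/(6 + 5) = (½)*(22 + 6)/6 - (-5)*((15 + 3*(-5)) + 1)/(6 + 5) = (½)*(⅙)*28 - (-5)*((15 - 15) + 1)/11 = 7/3 - (-5)*(0 + 1)*(1/11) = 7/3 - (-5)*1*(1/11) = 7/3 - (-5)/11 = 7/3 - 1*(-5/11) = 7/3 + 5/11 = 92/33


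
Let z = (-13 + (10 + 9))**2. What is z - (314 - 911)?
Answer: 633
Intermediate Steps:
z = 36 (z = (-13 + 19)**2 = 6**2 = 36)
z - (314 - 911) = 36 - (314 - 911) = 36 - 1*(-597) = 36 + 597 = 633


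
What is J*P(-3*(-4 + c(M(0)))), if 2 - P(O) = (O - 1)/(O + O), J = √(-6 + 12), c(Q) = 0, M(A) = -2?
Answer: 37*√6/24 ≈ 3.7763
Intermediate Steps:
J = √6 ≈ 2.4495
P(O) = 2 - (-1 + O)/(2*O) (P(O) = 2 - (O - 1)/(O + O) = 2 - (-1 + O)/(2*O))
J*P(-3*(-4 + c(M(0)))) = √6*((1 + 3*(-3*(-4 + 0)))/(2*((-3*(-4 + 0))))) = √6*((1 + 3*(-3*(-4)))/(2*((-3*(-4))))) = √6*((½)*(1 + 3*12)/12) = √6*((½)*(1/12)*(1 + 36)) = √6*((½)*(1/12)*37) = √6*(37/24) = 37*√6/24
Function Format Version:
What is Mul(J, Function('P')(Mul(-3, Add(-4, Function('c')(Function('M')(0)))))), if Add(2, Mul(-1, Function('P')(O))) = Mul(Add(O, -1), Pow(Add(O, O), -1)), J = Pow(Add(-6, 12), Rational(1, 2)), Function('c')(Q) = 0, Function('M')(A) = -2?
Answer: Mul(Rational(37, 24), Pow(6, Rational(1, 2))) ≈ 3.7763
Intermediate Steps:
J = Pow(6, Rational(1, 2)) ≈ 2.4495
Function('P')(O) = Add(2, Mul(Rational(-1, 2), Pow(O, -1), Add(-1, O))) (Function('P')(O) = Add(2, Mul(-1, Mul(Add(O, -1), Pow(Add(O, O), -1)))) = Add(2, Mul(-1, Mul(Add(-1, O), Pow(Mul(2, O), -1)))) = Add(2, Mul(-1, Mul(Add(-1, O), Mul(Rational(1, 2), Pow(O, -1))))) = Add(2, Mul(-1, Mul(Rational(1, 2), Pow(O, -1), Add(-1, O)))) = Add(2, Mul(Rational(-1, 2), Pow(O, -1), Add(-1, O))))
Mul(J, Function('P')(Mul(-3, Add(-4, Function('c')(Function('M')(0)))))) = Mul(Pow(6, Rational(1, 2)), Mul(Rational(1, 2), Pow(Mul(-3, Add(-4, 0)), -1), Add(1, Mul(3, Mul(-3, Add(-4, 0)))))) = Mul(Pow(6, Rational(1, 2)), Mul(Rational(1, 2), Pow(Mul(-3, -4), -1), Add(1, Mul(3, Mul(-3, -4))))) = Mul(Pow(6, Rational(1, 2)), Mul(Rational(1, 2), Pow(12, -1), Add(1, Mul(3, 12)))) = Mul(Pow(6, Rational(1, 2)), Mul(Rational(1, 2), Rational(1, 12), Add(1, 36))) = Mul(Pow(6, Rational(1, 2)), Mul(Rational(1, 2), Rational(1, 12), 37)) = Mul(Pow(6, Rational(1, 2)), Rational(37, 24)) = Mul(Rational(37, 24), Pow(6, Rational(1, 2)))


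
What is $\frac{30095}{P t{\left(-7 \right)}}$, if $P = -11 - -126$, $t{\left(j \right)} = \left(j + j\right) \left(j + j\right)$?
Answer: $\frac{6019}{4508} \approx 1.3352$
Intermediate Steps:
$t{\left(j \right)} = 4 j^{2}$ ($t{\left(j \right)} = 2 j 2 j = 4 j^{2}$)
$P = 115$ ($P = -11 + 126 = 115$)
$\frac{30095}{P t{\left(-7 \right)}} = \frac{30095}{115 \cdot 4 \left(-7\right)^{2}} = \frac{30095}{115 \cdot 4 \cdot 49} = \frac{30095}{115 \cdot 196} = \frac{30095}{22540} = 30095 \cdot \frac{1}{22540} = \frac{6019}{4508}$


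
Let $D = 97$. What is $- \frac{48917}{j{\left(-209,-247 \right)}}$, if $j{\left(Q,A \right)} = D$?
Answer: $- \frac{48917}{97} \approx -504.3$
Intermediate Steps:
$j{\left(Q,A \right)} = 97$
$- \frac{48917}{j{\left(-209,-247 \right)}} = - \frac{48917}{97}$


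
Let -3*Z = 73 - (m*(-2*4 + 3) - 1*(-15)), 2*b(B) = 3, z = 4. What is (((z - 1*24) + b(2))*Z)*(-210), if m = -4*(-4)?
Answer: -178710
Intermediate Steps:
b(B) = 3/2 (b(B) = (½)*3 = 3/2)
m = 16
Z = -46 (Z = -(73 - (16*(-2*4 + 3) - 1*(-15)))/3 = -(73 - (16*(-8 + 3) + 15))/3 = -(73 - (16*(-5) + 15))/3 = -(73 - (-80 + 15))/3 = -(73 - 1*(-65))/3 = -(73 + 65)/3 = -⅓*138 = -46)
(((z - 1*24) + b(2))*Z)*(-210) = (((4 - 1*24) + 3/2)*(-46))*(-210) = (((4 - 24) + 3/2)*(-46))*(-210) = ((-20 + 3/2)*(-46))*(-210) = -37/2*(-46)*(-210) = 851*(-210) = -178710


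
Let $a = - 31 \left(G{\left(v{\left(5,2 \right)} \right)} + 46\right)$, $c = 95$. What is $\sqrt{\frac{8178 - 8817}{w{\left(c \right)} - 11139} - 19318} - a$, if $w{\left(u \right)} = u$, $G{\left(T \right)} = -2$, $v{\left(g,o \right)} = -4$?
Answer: $1364 + \frac{i \sqrt{589052041633}}{5522} \approx 1364.0 + 138.99 i$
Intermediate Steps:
$a = -1364$ ($a = - 31 \left(-2 + 46\right) = \left(-31\right) 44 = -1364$)
$\sqrt{\frac{8178 - 8817}{w{\left(c \right)} - 11139} - 19318} - a = \sqrt{\frac{8178 - 8817}{95 - 11139} - 19318} - -1364 = \sqrt{- \frac{639}{-11044} - 19318} + 1364 = \sqrt{\left(-639\right) \left(- \frac{1}{11044}\right) - 19318} + 1364 = \sqrt{\frac{639}{11044} - 19318} + 1364 = \sqrt{- \frac{213347353}{11044}} + 1364 = \frac{i \sqrt{589052041633}}{5522} + 1364 = 1364 + \frac{i \sqrt{589052041633}}{5522}$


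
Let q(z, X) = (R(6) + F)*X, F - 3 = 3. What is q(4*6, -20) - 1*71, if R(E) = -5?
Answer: -91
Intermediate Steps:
F = 6 (F = 3 + 3 = 6)
q(z, X) = X (q(z, X) = (-5 + 6)*X = 1*X = X)
q(4*6, -20) - 1*71 = -20 - 1*71 = -20 - 71 = -91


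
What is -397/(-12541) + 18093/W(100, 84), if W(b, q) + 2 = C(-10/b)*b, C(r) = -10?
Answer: -75502173/4188694 ≈ -18.025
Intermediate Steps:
W(b, q) = -2 - 10*b
-397/(-12541) + 18093/W(100, 84) = -397/(-12541) + 18093/(-2 - 10*100) = -397*(-1/12541) + 18093/(-2 - 1000) = 397/12541 + 18093/(-1002) = 397/12541 + 18093*(-1/1002) = 397/12541 - 6031/334 = -75502173/4188694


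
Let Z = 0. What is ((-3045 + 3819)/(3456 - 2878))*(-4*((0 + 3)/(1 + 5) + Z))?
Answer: -774/289 ≈ -2.6782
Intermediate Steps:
((-3045 + 3819)/(3456 - 2878))*(-4*((0 + 3)/(1 + 5) + Z)) = ((-3045 + 3819)/(3456 - 2878))*(-4*((0 + 3)/(1 + 5) + 0)) = (774/578)*(-4*(3/6 + 0)) = (774*(1/578))*(-4*(3*(⅙) + 0)) = 387*(-4*(½ + 0))/289 = 387*(-4*½)/289 = (387/289)*(-2) = -774/289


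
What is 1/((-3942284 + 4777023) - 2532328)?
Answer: -1/1697589 ≈ -5.8907e-7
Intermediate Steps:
1/((-3942284 + 4777023) - 2532328) = 1/(834739 - 2532328) = 1/(-1697589) = -1/1697589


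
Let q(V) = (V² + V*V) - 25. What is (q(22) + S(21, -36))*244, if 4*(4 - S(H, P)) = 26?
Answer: 229482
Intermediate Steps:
q(V) = -25 + 2*V² (q(V) = (V² + V²) - 25 = 2*V² - 25 = -25 + 2*V²)
S(H, P) = -5/2 (S(H, P) = 4 - ¼*26 = 4 - 13/2 = -5/2)
(q(22) + S(21, -36))*244 = ((-25 + 2*22²) - 5/2)*244 = ((-25 + 2*484) - 5/2)*244 = ((-25 + 968) - 5/2)*244 = (943 - 5/2)*244 = (1881/2)*244 = 229482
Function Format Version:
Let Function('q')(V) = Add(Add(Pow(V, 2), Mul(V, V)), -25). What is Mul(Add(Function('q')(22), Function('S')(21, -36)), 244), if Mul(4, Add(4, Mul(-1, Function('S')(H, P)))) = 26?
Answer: 229482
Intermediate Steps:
Function('q')(V) = Add(-25, Mul(2, Pow(V, 2))) (Function('q')(V) = Add(Add(Pow(V, 2), Pow(V, 2)), -25) = Add(Mul(2, Pow(V, 2)), -25) = Add(-25, Mul(2, Pow(V, 2))))
Function('S')(H, P) = Rational(-5, 2) (Function('S')(H, P) = Add(4, Mul(Rational(-1, 4), 26)) = Add(4, Rational(-13, 2)) = Rational(-5, 2))
Mul(Add(Function('q')(22), Function('S')(21, -36)), 244) = Mul(Add(Add(-25, Mul(2, Pow(22, 2))), Rational(-5, 2)), 244) = Mul(Add(Add(-25, Mul(2, 484)), Rational(-5, 2)), 244) = Mul(Add(Add(-25, 968), Rational(-5, 2)), 244) = Mul(Add(943, Rational(-5, 2)), 244) = Mul(Rational(1881, 2), 244) = 229482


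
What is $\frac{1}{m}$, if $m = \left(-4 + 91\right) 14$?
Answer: $\frac{1}{1218} \approx 0.00082102$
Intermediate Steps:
$m = 1218$ ($m = 87 \cdot 14 = 1218$)
$\frac{1}{m} = \frac{1}{1218}$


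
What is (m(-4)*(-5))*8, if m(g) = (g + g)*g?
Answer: -1280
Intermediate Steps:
m(g) = 2*g² (m(g) = (2*g)*g = 2*g²)
(m(-4)*(-5))*8 = ((2*(-4)²)*(-5))*8 = ((2*16)*(-5))*8 = (32*(-5))*8 = -160*8 = -1280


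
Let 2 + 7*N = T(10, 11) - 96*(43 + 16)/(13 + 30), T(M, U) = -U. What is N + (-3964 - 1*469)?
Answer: -191508/43 ≈ -4453.7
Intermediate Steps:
N = -889/43 (N = -2/7 + (-1*11 - 96*(43 + 16)/(13 + 30))/7 = -2/7 + (-11 - 5664/43)/7 = -2/7 + (1/7)*(-6137/43) = -2/7 - 6137/301 = -889/43 ≈ -20.674)
N + (-3964 - 1*469) = -889/43 + (-3964 - 1*469) = -889/43 + (-3964 - 469) = -889/43 - 4433 = -191508/43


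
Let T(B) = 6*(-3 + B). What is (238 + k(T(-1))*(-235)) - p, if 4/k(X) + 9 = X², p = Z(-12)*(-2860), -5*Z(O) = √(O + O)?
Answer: 134006/567 - 1144*I*√6 ≈ 236.34 - 2802.2*I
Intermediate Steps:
T(B) = -18 + 6*B
Z(O) = -√2*√O/5 (Z(O) = -√(O + O)/5 = -√2*√O/5)
p = 1144*I*√6 (p = -√2*√(-12)/5*(-2860) = -√2*2*I*√3/5*(-2860) = -2*I*√6/5*(-2860) = 1144*I*√6 ≈ 2802.2*I)
k(X) = 4/(-9 + X²)
(238 + k(T(-1))*(-235)) - p = (238 + (4/(-9 + (-18 + 6*(-1))²))*(-235)) - 1144*I*√6 = (238 + (4/(-9 + (-18 - 6)²))*(-235)) - 1144*I*√6 = (238 + (4/(-9 + (-24)²))*(-235)) - 1144*I*√6 = (238 + (4/(-9 + 576))*(-235)) - 1144*I*√6 = (238 + (4/567)*(-235)) - 1144*I*√6 = (238 - 940/567) - 1144*I*√6 = 134006/567 - 1144*I*√6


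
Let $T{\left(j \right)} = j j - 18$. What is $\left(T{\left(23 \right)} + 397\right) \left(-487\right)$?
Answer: $-442196$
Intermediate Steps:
$T{\left(j \right)} = -18 + j^{2}$ ($T{\left(j \right)} = j^{2} - 18 = -18 + j^{2}$)
$\left(T{\left(23 \right)} + 397\right) \left(-487\right) = \left(\left(-18 + 23^{2}\right) + 397\right) \left(-487\right) = \left(\left(-18 + 529\right) + 397\right) \left(-487\right) = \left(511 + 397\right) \left(-487\right) = 908 \left(-487\right) = -442196$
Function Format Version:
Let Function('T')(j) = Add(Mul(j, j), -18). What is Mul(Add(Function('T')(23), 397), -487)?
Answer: -442196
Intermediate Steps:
Function('T')(j) = Add(-18, Pow(j, 2)) (Function('T')(j) = Add(Pow(j, 2), -18) = Add(-18, Pow(j, 2)))
Mul(Add(Function('T')(23), 397), -487) = Mul(Add(Add(-18, Pow(23, 2)), 397), -487) = Mul(Add(Add(-18, 529), 397), -487) = Mul(Add(511, 397), -487) = Mul(908, -487) = -442196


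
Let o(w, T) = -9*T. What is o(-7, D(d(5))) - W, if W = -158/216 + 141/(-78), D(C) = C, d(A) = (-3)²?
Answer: -110159/1404 ≈ -78.461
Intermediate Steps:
d(A) = 9
W = -3565/1404 (W = -158*1/216 + 141*(-1/78) = -79/108 - 47/26 = -3565/1404 ≈ -2.5392)
o(-7, D(d(5))) - W = -9*9 - 1*(-3565/1404) = -81 + 3565/1404 = -110159/1404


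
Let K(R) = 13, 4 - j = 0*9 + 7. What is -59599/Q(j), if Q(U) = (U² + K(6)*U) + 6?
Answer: 59599/24 ≈ 2483.3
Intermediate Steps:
j = -3 (j = 4 - (0*9 + 7) = 4 - (0 + 7) = 4 - 1*7 = 4 - 7 = -3)
Q(U) = 6 + U² + 13*U (Q(U) = (U² + 13*U) + 6 = 6 + U² + 13*U)
-59599/Q(j) = -59599/(6 + (-3)² + 13*(-3)) = -59599/(6 + 9 - 39) = -59599/(-24) = -59599*(-1/24) = 59599/24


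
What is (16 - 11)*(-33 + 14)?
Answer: -95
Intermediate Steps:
(16 - 11)*(-33 + 14) = 5*(-19) = -95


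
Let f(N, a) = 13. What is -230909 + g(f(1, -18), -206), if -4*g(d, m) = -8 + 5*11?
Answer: -923683/4 ≈ -2.3092e+5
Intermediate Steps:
g(d, m) = -47/4 (g(d, m) = -(-8 + 5*11)/4 = -(-8 + 55)/4 = -¼*47 = -47/4)
-230909 + g(f(1, -18), -206) = -230909 - 47/4 = -923683/4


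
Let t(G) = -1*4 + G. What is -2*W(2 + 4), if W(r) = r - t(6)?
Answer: -8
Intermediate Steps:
t(G) = -4 + G
W(r) = -2 + r (W(r) = r - (-4 + 6) = r - 1*2 = r - 2 = -2 + r)
-2*W(2 + 4) = -2*(-2 + (2 + 4)) = -2*(-2 + 6) = -2*4 = -8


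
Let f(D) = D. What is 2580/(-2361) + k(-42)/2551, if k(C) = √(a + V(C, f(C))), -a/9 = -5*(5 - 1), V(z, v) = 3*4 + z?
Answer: -860/787 + 5*√6/2551 ≈ -1.0880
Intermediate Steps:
V(z, v) = 12 + z
a = 180 (a = -(-45)*(5 - 1) = -(-45)*4 = -9*(-20) = 180)
k(C) = √(192 + C) (k(C) = √(180 + (12 + C)) = √(192 + C))
2580/(-2361) + k(-42)/2551 = 2580/(-2361) + √(192 - 42)/2551 = 2580*(-1/2361) + √150*(1/2551) = -860/787 + (5*√6)*(1/2551) = -860/787 + 5*√6/2551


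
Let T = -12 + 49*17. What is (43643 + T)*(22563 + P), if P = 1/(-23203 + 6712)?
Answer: 16544451112448/16491 ≈ 1.0032e+9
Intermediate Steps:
P = -1/16491 (P = 1/(-16491) = -1/16491 ≈ -6.0639e-5)
T = 821 (T = -12 + 833 = 821)
(43643 + T)*(22563 + P) = (43643 + 821)*(22563 - 1/16491) = 44464*(372086432/16491) = 16544451112448/16491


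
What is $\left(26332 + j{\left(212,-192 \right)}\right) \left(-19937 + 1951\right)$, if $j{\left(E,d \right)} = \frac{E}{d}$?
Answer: $- \frac{11366099819}{24} \approx -4.7359 \cdot 10^{8}$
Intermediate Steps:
$\left(26332 + j{\left(212,-192 \right)}\right) \left(-19937 + 1951\right) = \left(26332 + \frac{212}{-192}\right) \left(-19937 + 1951\right) = \left(26332 + 212 \left(- \frac{1}{192}\right)\right) \left(-17986\right) = \left(26332 - \frac{53}{48}\right) \left(-17986\right) = \frac{1263883}{48} \left(-17986\right) = - \frac{11366099819}{24}$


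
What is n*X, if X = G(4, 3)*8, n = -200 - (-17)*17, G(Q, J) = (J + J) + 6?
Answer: 8544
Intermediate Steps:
G(Q, J) = 6 + 2*J (G(Q, J) = 2*J + 6 = 6 + 2*J)
n = 89 (n = -200 - 1*(-289) = -200 + 289 = 89)
X = 96 (X = (6 + 2*3)*8 = (6 + 6)*8 = 12*8 = 96)
n*X = 89*96 = 8544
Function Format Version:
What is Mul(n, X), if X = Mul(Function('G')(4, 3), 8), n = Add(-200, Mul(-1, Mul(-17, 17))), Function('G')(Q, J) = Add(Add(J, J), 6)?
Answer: 8544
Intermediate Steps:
Function('G')(Q, J) = Add(6, Mul(2, J)) (Function('G')(Q, J) = Add(Mul(2, J), 6) = Add(6, Mul(2, J)))
n = 89 (n = Add(-200, Mul(-1, -289)) = Add(-200, 289) = 89)
X = 96 (X = Mul(Add(6, Mul(2, 3)), 8) = Mul(Add(6, 6), 8) = Mul(12, 8) = 96)
Mul(n, X) = Mul(89, 96) = 8544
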